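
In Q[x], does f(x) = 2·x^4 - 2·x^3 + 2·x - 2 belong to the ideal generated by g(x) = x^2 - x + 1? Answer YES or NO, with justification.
In Q[x] the ideal (g) consists of all multiples of g, so f ∈ (g) iff g | f, i.e. iff the remainder of f on division by g is 0. Divide f by g (g is monic, so eliminate the leading term of the running remainder at each step):
  leading term 2·x^4: subtract (2·x^2)·g(x) = 2·x^4 - 2·x^3 + 2·x^2, leaving -2·x^2 + 2·x - 2
  leading term -2·x^2: subtract (-2)·g(x) = -2·x^2 + 2·x - 2, leaving 0
The remainder is 0, so f(x) = g(x) · h(x) with h(x) = 2·x^2 - 2. Hence g | f, i.e. f ∈ (g).

Final answer: YES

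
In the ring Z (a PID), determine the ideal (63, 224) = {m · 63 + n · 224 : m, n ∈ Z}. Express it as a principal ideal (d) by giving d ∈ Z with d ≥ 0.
(63, 224) = (7); d = 7

In the PID Z, (a, b) is generated by gcd(a, b). Compute gcd(224, 63) with the extended Euclidean algorithm, tracking rows (r, s, t) with s·224 + t·63 = r:
  row A: (224, 1, 0)   [1·224 + 0·63 = 224]
  row B: (63, 0, 1)   [0·224 + 1·63 = 63]
  224 = 3·63 + 35   → row C = row A − 3·row B = (35, 1, −3)   [check: 1·224 − 3·63 = 35]
  63 = 1·35 + 28   → row D = row B − 1·row C = (28, −1, 4)   [check: −1·224 + 4·63 = 28]
  35 = 1·28 + 7   → row E = row C − 1·row D = (7, 2, −7)   [check: 2·224 − 7·63 = 7]
  28 = 4·7 + 0   → remainder 0, stop. gcd = 7 (last nonzero row E).
So gcd(63, 224) = 7, with Bézout identity 2·224 − 7·63 = 7. Containment (⊇): the Bézout identity exhibits 7 as an element of (63, 224), giving (7) ⊆ (63, 224). Containment (⊆): since 7 | 63 and 7 | 224 (63 = 7·9, 224 = 7·32), every Z-linear combination of 63 and 224 is divisible by 7, so (63, 224) ⊆ (7). Therefore (63, 224) = (7), d = 7.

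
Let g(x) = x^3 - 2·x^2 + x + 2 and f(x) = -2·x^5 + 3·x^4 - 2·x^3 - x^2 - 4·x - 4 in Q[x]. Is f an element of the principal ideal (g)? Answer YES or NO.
In Q[x] the ideal (g) consists of all multiples of g, so f ∈ (g) iff g | f, i.e. iff the remainder of f on division by g is 0. Divide f by g (g is monic, so eliminate the leading term of the running remainder at each step):
  leading term -2·x^5: subtract (-2·x^2)·g(x) = -2·x^5 + 4·x^4 - 2·x^3 - 4·x^2, leaving -x^4 + 3·x^2 - 4·x - 4
  leading term -x^4: subtract (-x)·g(x) = -x^4 + 2·x^3 - x^2 - 2·x, leaving -2·x^3 + 4·x^2 - 2·x - 4
  leading term -2·x^3: subtract (-2)·g(x) = -2·x^3 + 4·x^2 - 2·x - 4, leaving 0
The remainder is 0, so f(x) = g(x) · h(x) with h(x) = -2·x^2 - x - 2. Hence g | f, i.e. f ∈ (g).

Final answer: YES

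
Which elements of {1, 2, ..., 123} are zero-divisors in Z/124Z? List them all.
nonzero zero-divisors of Z/124Z = {2, 4, 6, 8, 10, 12, 14, 16, 18, 20, 22, 24, 26, 28, 30, 31, 32, 34, 36, 38, 40, 42, 44, 46, 48, 50, 52, 54, 56, 58, 60, 62, 64, 66, 68, 70, 72, 74, 76, 78, 80, 82, 84, 86, 88, 90, 92, 93, 94, 96, 98, 100, 102, 104, 106, 108, 110, 112, 114, 116, 118, 120, 122}

An element a ∈ Z/124Z (with a ≠ 0) is a zero-divisor iff gcd(a, 124) > 1 (because a is a unit precisely when gcd(a, n) = 1, and in Z/nZ every nonzero, non-unit element is a zero-divisor). Scan a = 1, ..., 123 and keep those with gcd(a, 124) > 1:
  gcd(2, 124) = 2, gcd(4, 124) = 4, gcd(6, 124) = 2, gcd(8, 124) = 4, gcd(10, 124) = 2, gcd(12, 124) = 4, gcd(14, 124) = 2, gcd(16, 124) = 4, gcd(18, 124) = 2, gcd(20, 124) = 4, gcd(22, 124) = 2, gcd(24, 124) = 4, gcd(26, 124) = 2, gcd(28, 124) = 4, gcd(30, 124) = 2, gcd(31, 124) = 31, gcd(32, 124) = 4, gcd(34, 124) = 2, gcd(36, 124) = 4, gcd(38, 124) = 2, gcd(40, 124) = 4, gcd(42, 124) = 2, gcd(44, 124) = 4, gcd(46, 124) = 2, gcd(48, 124) = 4, gcd(50, 124) = 2, gcd(52, 124) = 4, gcd(54, 124) = 2, gcd(56, 124) = 4, gcd(58, 124) = 2, gcd(60, 124) = 4, gcd(62, 124) = 62, gcd(64, 124) = 4, gcd(66, 124) = 2, gcd(68, 124) = 4, gcd(70, 124) = 2, gcd(72, 124) = 4, gcd(74, 124) = 2, gcd(76, 124) = 4, gcd(78, 124) = 2, gcd(80, 124) = 4, gcd(82, 124) = 2, gcd(84, 124) = 4, gcd(86, 124) = 2, gcd(88, 124) = 4, gcd(90, 124) = 2, gcd(92, 124) = 4, gcd(93, 124) = 31, gcd(94, 124) = 2, gcd(96, 124) = 4, gcd(98, 124) = 2, gcd(100, 124) = 4, gcd(102, 124) = 2, gcd(104, 124) = 4, gcd(106, 124) = 2, gcd(108, 124) = 4, gcd(110, 124) = 2, gcd(112, 124) = 4, gcd(114, 124) = 2, gcd(116, 124) = 4, gcd(118, 124) = 2, gcd(120, 124) = 4, gcd(122, 124) = 2.
All other a ∈ {1, ..., 123} have gcd(a, 124) = 1 and are units. So the nonzero zero-divisors are exactly the 63 values of a appearing in this scan.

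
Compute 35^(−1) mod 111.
35^(−1) ≡ 92 (mod 111)

Apply the extended Euclidean algorithm to (111, 35), tracking rows (r, s, t) with s·111 + t·35 = r. Each division r_prev = q·r_cur + r_new produces the new row as (previous row) − q·(current row):
  row A: (111, 1, 0)   [1·111 + 0·35 = 111]
  row B: (35, 0, 1)   [0·111 + 1·35 = 35]
  111 = 3·35 + 6   → row C = row A − 3·row B = (6, 1, −3)   [check: 1·111 − 3·35 = 6]
  35 = 5·6 + 5   → row D = row B − 5·row C = (5, −5, 16)   [check: −5·111 + 16·35 = 5]
  6 = 1·5 + 1   → row E = row C − 1·row D = (1, 6, −19)   [check: 6·111 − 19·35 = 1]
  5 = 5·1 + 0   → remainder 0, stop. gcd = 1 (last nonzero row E).
The gcd is 1, so 35 is invertible mod 111. The last nonzero row gives 6·111 − 19·35 = 1, so t = −19. So 35^(−1) ≡ −19 ≡ 92 (mod 111). Verify: 35 · 92 = 3220 ≡ 1 (mod 111). ✓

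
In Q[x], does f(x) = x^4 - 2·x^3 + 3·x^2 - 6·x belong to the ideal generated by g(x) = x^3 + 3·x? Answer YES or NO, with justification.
In Q[x] the ideal (g) consists of all multiples of g, so f ∈ (g) iff g | f, i.e. iff the remainder of f on division by g is 0. Divide f by g (g is monic, so eliminate the leading term of the running remainder at each step):
  leading term x^4: subtract (x)·g(x) = x^4 + 3·x^2, leaving -2·x^3 - 6·x
  leading term -2·x^3: subtract (-2)·g(x) = -2·x^3 - 6·x, leaving 0
The remainder is 0, so f(x) = g(x) · h(x) with h(x) = x - 2. Hence g | f, i.e. f ∈ (g).

Final answer: YES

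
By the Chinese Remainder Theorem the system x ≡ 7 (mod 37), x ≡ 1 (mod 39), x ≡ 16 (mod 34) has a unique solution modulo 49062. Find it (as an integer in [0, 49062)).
The moduli 37, 39, 34 are pairwise coprime, so by the CRT there is a unique solution mod 37·39·34 = 49062.
Solve by successive substitution. Start with x ≡ 7 (mod 37).
  Combine with x ≡ 1 (mod 39): write x = 7 + 37·t and require 7 + 37·t ≡ 1 (mod 39), i.e. 37·t ≡ 1 − 7 ≡ 33 (mod 39). Since 37^(−1) ≡ 19 (mod 39), t ≡ 19·33 ≡ 3 (mod 39). So x ≡ 7 + 37·3 = 118 (mod 1443).
  Combine with x ≡ 16 (mod 34): write x = 118 + 1443·t and require 118 + 1443·t ≡ 16 (mod 34), i.e. 1443·t ≡ 16 − 118 ≡ 0 (mod 34). Since 1443^(−1) ≡ 25 (mod 34) (1443 ≡ 15 (mod 34)), t ≡ 25·0 ≡ 0 (mod 34). So x ≡ 118 + 1443·0 = 118 (mod 49062).
Unique solution in [0, 49062): x = 118.

Final answer: x ≡ 118 (mod 49062); the representative in [0, 49062) is 118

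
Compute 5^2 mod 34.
Use repeated squaring. Binary(2) = 10. Walk through the bits of the exponent 2 left-to-right: at each bit after the leading one, square the running value, then multiply by 5 if the bit is 1 (always reducing mod 34):
  bit 1 = 1 (leading): start with 5.
  bit 2 = 0: square 5^2 = 25 (mod 34).
Final value: 5^2 ≡ 25 (mod 34).

Final answer: 25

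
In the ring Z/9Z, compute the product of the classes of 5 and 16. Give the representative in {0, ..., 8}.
Reduce the factors first: 16 ≡ 7 (mod 9), so 5 · 16 ≡ 5 · 7 (mod 9). 5 · 7 = 35. Dividing by 9: 35 = 3·9 + 8. So (5 · 16) mod 9 = 8.

Final answer: 8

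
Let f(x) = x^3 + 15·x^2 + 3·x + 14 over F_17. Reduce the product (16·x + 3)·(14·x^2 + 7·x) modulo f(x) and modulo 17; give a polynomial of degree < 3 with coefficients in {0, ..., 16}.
Multiply as integer polynomials: a · b = 224·x^3 + 154·x^2 + 21·x. Reducing coefficients mod 17: a · b ≡ 3·x^3 + x^2 + 4·x. Now divide by f(x) = x^3 + 15·x^2 + 3·x + 14 in F_17[x], eliminating the leading term at each step:
  leading term 3·x^3: subtract (3)·f(x) = 3·x^3 + 11·x^2 + 9·x + 8, leaving 7·x^2 + 12·x + 9 (coefficients mod 17)
The degree is now < 3, so this is the remainder. Hence a · b ≡ 7·x^2 + 12·x + 9 in F_17[x]/(f).

Final answer: a · b ≡ 7·x^2 + 12·x + 9 (mod f(x))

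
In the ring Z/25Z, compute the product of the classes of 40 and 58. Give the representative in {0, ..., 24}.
Reduce the factors first: 40 ≡ 15, 58 ≡ 8 (mod 25), so 40 · 58 ≡ 15 · 8 (mod 25). 15 · 8 = 120. Dividing by 25: 120 = 4·25 + 20. So (40 · 58) mod 25 = 20.

Final answer: 20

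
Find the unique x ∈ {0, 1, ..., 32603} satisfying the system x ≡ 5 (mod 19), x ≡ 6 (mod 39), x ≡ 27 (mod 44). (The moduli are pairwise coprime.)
x ≡ 2931 (mod 32604); the representative in [0, 32604) is 2931

The moduli 19, 39, 44 are pairwise coprime, so by the CRT there is a unique solution mod 19·39·44 = 32604.
Solve by successive substitution. Start with x ≡ 5 (mod 19).
  Combine with x ≡ 6 (mod 39): write x = 5 + 19·t and require 5 + 19·t ≡ 6 (mod 39), i.e. 19·t ≡ 6 − 5 ≡ 1 (mod 39). Since 19^(−1) ≡ 37 (mod 39), t ≡ 37·1 ≡ 37 (mod 39). So x ≡ 5 + 19·37 = 708 (mod 741).
  Combine with x ≡ 27 (mod 44): write x = 708 + 741·t and require 708 + 741·t ≡ 27 (mod 44), i.e. 741·t ≡ 27 − 708 ≡ 23 (mod 44). Since 741^(−1) ≡ 25 (mod 44) (741 ≡ 37 (mod 44)), t ≡ 25·23 ≡ 3 (mod 44). So x ≡ 708 + 741·3 = 2931 (mod 32604).
Unique solution in [0, 32604): x = 2931.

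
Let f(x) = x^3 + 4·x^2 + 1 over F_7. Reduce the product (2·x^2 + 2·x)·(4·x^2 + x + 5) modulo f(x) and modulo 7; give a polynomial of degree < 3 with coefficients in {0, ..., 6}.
a · b ≡ 2·x^2 + 2·x + 1 (mod f(x))

Multiply as integer polynomials: a · b = 8·x^4 + 10·x^3 + 12·x^2 + 10·x. Reducing coefficients mod 7: a · b ≡ x^4 + 3·x^3 + 5·x^2 + 3·x. Now divide by f(x) = x^3 + 4·x^2 + 1 in F_7[x], eliminating the leading term at each step:
  leading term x^4: subtract (x)·f(x) = x^4 + 4·x^3 + x, leaving 6·x^3 + 5·x^2 + 2·x (coefficients mod 7)
  leading term 6·x^3: subtract (6)·f(x) = 6·x^3 + 3·x^2 + 6, leaving 2·x^2 + 2·x + 1 (coefficients mod 7)
The degree is now < 3, so this is the remainder. Hence a · b ≡ 2·x^2 + 2·x + 1 in F_7[x]/(f).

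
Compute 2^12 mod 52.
Use repeated squaring. Binary(12) = 1100. Walk through the bits of the exponent 12 left-to-right: at each bit after the leading one, square the running value, then multiply by 2 if the bit is 1 (always reducing mod 52):
  bit 1 = 1 (leading): start with 2.
  bit 2 = 1: square 2^2 = 4; bit is 1, so multiply 4·2 = 8 (mod 52).
  bit 3 = 0: square 8^2 = 64 ≡ 12 (mod 52).
  bit 4 = 0: square 12^2 = 144 ≡ 40 (mod 52).
Final value: 2^12 ≡ 40 (mod 52).

Final answer: 40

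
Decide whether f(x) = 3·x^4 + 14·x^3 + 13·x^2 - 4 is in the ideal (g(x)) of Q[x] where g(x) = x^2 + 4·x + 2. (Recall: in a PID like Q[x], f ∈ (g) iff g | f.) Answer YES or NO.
In Q[x] the ideal (g) consists of all multiples of g, so f ∈ (g) iff g | f, i.e. iff the remainder of f on division by g is 0. Divide f by g (g is monic, so eliminate the leading term of the running remainder at each step):
  leading term 3·x^4: subtract (3·x^2)·g(x) = 3·x^4 + 12·x^3 + 6·x^2, leaving 2·x^3 + 7·x^2 - 4
  leading term 2·x^3: subtract (2·x)·g(x) = 2·x^3 + 8·x^2 + 4·x, leaving -x^2 - 4·x - 4
  leading term -x^2: subtract (-1)·g(x) = -x^2 - 4·x - 2, leaving -2
The remainder r(x) = -2 ≠ 0 (and deg r < deg g), so g ∤ f, i.e. f ∉ (g).

Final answer: NO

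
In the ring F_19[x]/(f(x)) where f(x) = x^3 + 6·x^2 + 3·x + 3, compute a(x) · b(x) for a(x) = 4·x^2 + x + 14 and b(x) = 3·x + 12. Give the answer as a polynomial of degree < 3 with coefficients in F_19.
a · b ≡ 17·x^2 + 18·x + 18 (mod f(x))

Multiply as integer polynomials: a · b = 12·x^3 + 51·x^2 + 54·x + 168. Reducing coefficients mod 19: a · b ≡ 12·x^3 + 13·x^2 + 16·x + 16. Now divide by f(x) = x^3 + 6·x^2 + 3·x + 3 in F_19[x], eliminating the leading term at each step:
  leading term 12·x^3: subtract (12)·f(x) = 12·x^3 + 15·x^2 + 17·x + 17, leaving 17·x^2 + 18·x + 18 (coefficients mod 19)
The degree is now < 3, so this is the remainder. Hence a · b ≡ 17·x^2 + 18·x + 18 in F_19[x]/(f).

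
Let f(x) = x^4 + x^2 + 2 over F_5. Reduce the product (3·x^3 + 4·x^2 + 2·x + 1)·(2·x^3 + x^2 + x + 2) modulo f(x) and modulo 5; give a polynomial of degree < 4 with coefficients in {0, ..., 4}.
a · b ≡ 3·x^3 + 4·x^2 + 3·x + 2 (mod f(x))

Multiply as integer polynomials: a · b = 6·x^6 + 11·x^5 + 11·x^4 + 14·x^3 + 11·x^2 + 5·x + 2. Reducing coefficients mod 5: a · b ≡ x^6 + x^5 + x^4 + 4·x^3 + x^2 + 2. Now divide by f(x) = x^4 + x^2 + 2 in F_5[x], eliminating the leading term at each step:
  leading term x^6: subtract (x^2)·f(x) = x^6 + x^4 + 2·x^2, leaving x^5 + 4·x^3 + 4·x^2 + 2 (coefficients mod 5)
  leading term x^5: subtract (x)·f(x) = x^5 + x^3 + 2·x, leaving 3·x^3 + 4·x^2 + 3·x + 2 (coefficients mod 5)
The degree is now < 4, so this is the remainder. Hence a · b ≡ 3·x^3 + 4·x^2 + 3·x + 2 in F_5[x]/(f).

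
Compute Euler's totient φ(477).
φ(477) = 312

φ is multiplicative, with φ(p^e) = p^e − p^(e−1). Factorise 477 = 3^2 · 53. Then
  φ(477) = (3^2 − 3^1) · (53 − 1) = 6 · 52 = 312.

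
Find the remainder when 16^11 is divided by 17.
Use repeated squaring. Binary(11) = 1011. Walk through the bits of the exponent 11 left-to-right: at each bit after the leading one, square the running value, then multiply by 16 if the bit is 1 (always reducing mod 17):
  bit 1 = 1 (leading): start with 16.
  bit 2 = 0: square 16^2 = 256 ≡ 1 (mod 17).
  bit 3 = 1: square 1^2 = 1; bit is 1, so multiply 1·16 = 16 (mod 17).
  bit 4 = 1: square 16^2 = 256 ≡ 1; bit is 1, so multiply 1·16 = 16 (mod 17).
Final value: 16^11 ≡ 16 (mod 17).

Final answer: 16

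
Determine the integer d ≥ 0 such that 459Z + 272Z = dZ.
(459, 272) = (17); d = 17

In the PID Z, (a, b) is generated by gcd(a, b). Compute gcd(459, 272) with the extended Euclidean algorithm, tracking rows (r, s, t) with s·459 + t·272 = r:
  row A: (459, 1, 0)   [1·459 + 0·272 = 459]
  row B: (272, 0, 1)   [0·459 + 1·272 = 272]
  459 = 1·272 + 187   → row C = row A − 1·row B = (187, 1, −1)   [check: 1·459 − 1·272 = 187]
  272 = 1·187 + 85   → row D = row B − 1·row C = (85, −1, 2)   [check: −1·459 + 2·272 = 85]
  187 = 2·85 + 17   → row E = row C − 2·row D = (17, 3, −5)   [check: 3·459 − 5·272 = 17]
  85 = 5·17 + 0   → remainder 0, stop. gcd = 17 (last nonzero row E).
So gcd(459, 272) = 17, with Bézout identity 3·459 − 5·272 = 17. Containment (⊇): the Bézout identity exhibits 17 as an element of (459, 272), giving (17) ⊆ (459, 272). Containment (⊆): since 17 | 459 and 17 | 272 (459 = 17·27, 272 = 17·16), every Z-linear combination of 459 and 272 is divisible by 17, so (459, 272) ⊆ (17). Therefore (459, 272) = (17), d = 17.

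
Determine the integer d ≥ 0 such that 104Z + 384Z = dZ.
(104, 384) = (8); d = 8

In the PID Z, (a, b) is generated by gcd(a, b). Compute gcd(384, 104) with the extended Euclidean algorithm, tracking rows (r, s, t) with s·384 + t·104 = r:
  row A: (384, 1, 0)   [1·384 + 0·104 = 384]
  row B: (104, 0, 1)   [0·384 + 1·104 = 104]
  384 = 3·104 + 72   → row C = row A − 3·row B = (72, 1, −3)   [check: 1·384 − 3·104 = 72]
  104 = 1·72 + 32   → row D = row B − 1·row C = (32, −1, 4)   [check: −1·384 + 4·104 = 32]
  72 = 2·32 + 8   → row E = row C − 2·row D = (8, 3, −11)   [check: 3·384 − 11·104 = 8]
  32 = 4·8 + 0   → remainder 0, stop. gcd = 8 (last nonzero row E).
So gcd(104, 384) = 8, with Bézout identity 3·384 − 11·104 = 8. Containment (⊇): the Bézout identity exhibits 8 as an element of (104, 384), giving (8) ⊆ (104, 384). Containment (⊆): since 8 | 104 and 8 | 384 (104 = 8·13, 384 = 8·48), every Z-linear combination of 104 and 384 is divisible by 8, so (104, 384) ⊆ (8). Therefore (104, 384) = (8), d = 8.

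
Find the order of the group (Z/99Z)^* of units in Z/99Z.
|(Z/99Z)^*| = 60

(Z/99Z)^* consists of the classes a with gcd(a, 99) = 1, so its order is φ(99). φ is multiplicative, with φ(p^e) = p^e − p^(e−1). Factorise 99 = 3^2 · 11. Then
  φ(99) = (3^2 − 3^1) · (11 − 1) = 6 · 10 = 60.
Thus |(Z/99Z)^*| = 60.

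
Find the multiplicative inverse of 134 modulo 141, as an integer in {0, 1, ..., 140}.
134^(−1) ≡ 20 (mod 141)

Apply the extended Euclidean algorithm to (141, 134), tracking rows (r, s, t) with s·141 + t·134 = r. Each division r_prev = q·r_cur + r_new produces the new row as (previous row) − q·(current row):
  row A: (141, 1, 0)   [1·141 + 0·134 = 141]
  row B: (134, 0, 1)   [0·141 + 1·134 = 134]
  141 = 1·134 + 7   → row C = row A − 1·row B = (7, 1, −1)   [check: 1·141 − 1·134 = 7]
  134 = 19·7 + 1   → row D = row B − 19·row C = (1, −19, 20)   [check: −19·141 + 20·134 = 1]
  7 = 7·1 + 0   → remainder 0, stop. gcd = 1 (last nonzero row D).
The gcd is 1, so 134 is invertible mod 141. The last nonzero row gives −19·141 + 20·134 = 1, so t = 20. So 134^(−1) ≡ 20 (mod 141). Verify: 134 · 20 = 2680 ≡ 1 (mod 141). ✓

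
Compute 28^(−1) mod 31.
28^(−1) ≡ 10 (mod 31)

Apply the extended Euclidean algorithm to (31, 28), tracking rows (r, s, t) with s·31 + t·28 = r. Each division r_prev = q·r_cur + r_new produces the new row as (previous row) − q·(current row):
  row A: (31, 1, 0)   [1·31 + 0·28 = 31]
  row B: (28, 0, 1)   [0·31 + 1·28 = 28]
  31 = 1·28 + 3   → row C = row A − 1·row B = (3, 1, −1)   [check: 1·31 − 1·28 = 3]
  28 = 9·3 + 1   → row D = row B − 9·row C = (1, −9, 10)   [check: −9·31 + 10·28 = 1]
  3 = 3·1 + 0   → remainder 0, stop. gcd = 1 (last nonzero row D).
The gcd is 1, so 28 is invertible mod 31. The last nonzero row gives −9·31 + 10·28 = 1, so t = 10. So 28^(−1) ≡ 10 (mod 31). Verify: 28 · 10 = 280 ≡ 1 (mod 31). ✓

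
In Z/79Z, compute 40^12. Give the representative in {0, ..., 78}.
46

Use repeated squaring. Binary(12) = 1100. Walk through the bits of the exponent 12 left-to-right: at each bit after the leading one, square the running value, then multiply by 40 if the bit is 1 (always reducing mod 79):
  bit 1 = 1 (leading): start with 40.
  bit 2 = 1: square 40^2 = 1600 ≡ 20; bit is 1, so multiply 20·40 = 800 ≡ 10 (mod 79).
  bit 3 = 0: square 10^2 = 100 ≡ 21 (mod 79).
  bit 4 = 0: square 21^2 = 441 ≡ 46 (mod 79).
Final value: 40^12 ≡ 46 (mod 79).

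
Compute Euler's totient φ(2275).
φ is multiplicative, with φ(p^e) = p^e − p^(e−1). Factorise 2275 = 5^2 · 7 · 13. Then
  φ(2275) = (5^2 − 5^1) · (7 − 1) · (13 − 1) = 20 · 6 · 12 = 1440.

Final answer: φ(2275) = 1440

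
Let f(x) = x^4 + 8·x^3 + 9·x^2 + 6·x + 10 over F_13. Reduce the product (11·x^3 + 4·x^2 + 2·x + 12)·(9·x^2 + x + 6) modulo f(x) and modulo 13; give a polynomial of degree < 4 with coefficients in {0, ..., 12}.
Multiply as integer polynomials: a · b = 99·x^5 + 47·x^4 + 88·x^3 + 134·x^2 + 24·x + 72. Reducing coefficients mod 13: a · b ≡ 8·x^5 + 8·x^4 + 10·x^3 + 4·x^2 + 11·x + 7. Now divide by f(x) = x^4 + 8·x^3 + 9·x^2 + 6·x + 10 in F_13[x], eliminating the leading term at each step:
  leading term 8·x^5: subtract (8·x)·f(x) = 8·x^5 + 12·x^4 + 7·x^3 + 9·x^2 + 2·x, leaving 9·x^4 + 3·x^3 + 8·x^2 + 9·x + 7 (coefficients mod 13)
  leading term 9·x^4: subtract (9)·f(x) = 9·x^4 + 7·x^3 + 3·x^2 + 2·x + 12, leaving 9·x^3 + 5·x^2 + 7·x + 8 (coefficients mod 13)
The degree is now < 4, so this is the remainder. Hence a · b ≡ 9·x^3 + 5·x^2 + 7·x + 8 in F_13[x]/(f).

Final answer: a · b ≡ 9·x^3 + 5·x^2 + 7·x + 8 (mod f(x))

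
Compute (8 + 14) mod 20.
2

Both summands are already reduced mod 20. 8 + 14 = 22; 22 = 1·20 + 2, so (8 + 14) mod 20 = 2.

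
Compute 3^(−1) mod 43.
3^(−1) ≡ 29 (mod 43)

Apply the extended Euclidean algorithm to (43, 3), tracking rows (r, s, t) with s·43 + t·3 = r. Each division r_prev = q·r_cur + r_new produces the new row as (previous row) − q·(current row):
  row A: (43, 1, 0)   [1·43 + 0·3 = 43]
  row B: (3, 0, 1)   [0·43 + 1·3 = 3]
  43 = 14·3 + 1   → row C = row A − 14·row B = (1, 1, −14)   [check: 1·43 − 14·3 = 1]
  3 = 3·1 + 0   → remainder 0, stop. gcd = 1 (last nonzero row C).
The gcd is 1, so 3 is invertible mod 43. The last nonzero row gives 1·43 − 14·3 = 1, so t = −14. So 3^(−1) ≡ −14 ≡ 29 (mod 43). Verify: 3 · 29 = 87 ≡ 1 (mod 43). ✓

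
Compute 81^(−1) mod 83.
Apply the extended Euclidean algorithm to (83, 81), tracking rows (r, s, t) with s·83 + t·81 = r. Each division r_prev = q·r_cur + r_new produces the new row as (previous row) − q·(current row):
  row A: (83, 1, 0)   [1·83 + 0·81 = 83]
  row B: (81, 0, 1)   [0·83 + 1·81 = 81]
  83 = 1·81 + 2   → row C = row A − 1·row B = (2, 1, −1)   [check: 1·83 − 1·81 = 2]
  81 = 40·2 + 1   → row D = row B − 40·row C = (1, −40, 41)   [check: −40·83 + 41·81 = 1]
  2 = 2·1 + 0   → remainder 0, stop. gcd = 1 (last nonzero row D).
The gcd is 1, so 81 is invertible mod 83. The last nonzero row gives −40·83 + 41·81 = 1, so t = 41. So 81^(−1) ≡ 41 (mod 83). Verify: 81 · 41 = 3321 ≡ 1 (mod 83). ✓

Final answer: 81^(−1) ≡ 41 (mod 83)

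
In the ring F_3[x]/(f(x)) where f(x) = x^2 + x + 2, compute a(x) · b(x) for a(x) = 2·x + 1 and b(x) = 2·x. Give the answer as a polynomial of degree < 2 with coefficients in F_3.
Multiply as integer polynomials: a · b = 4·x^2 + 2·x. Reducing coefficients mod 3: a · b ≡ x^2 + 2·x. Now divide by f(x) = x^2 + x + 2 in F_3[x], eliminating the leading term at each step:
  leading term x^2: subtract (1)·f(x) = x^2 + x + 2, leaving x + 1 (coefficients mod 3)
The degree is now < 2, so this is the remainder. Hence a · b ≡ x + 1 in F_3[x]/(f).

Final answer: a · b ≡ x + 1 (mod f(x))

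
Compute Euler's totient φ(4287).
φ is multiplicative, with φ(p^e) = p^e − p^(e−1). Factorise 4287 = 3 · 1429. Then
  φ(4287) = (3 − 1) · (1429 − 1) = 2 · 1428 = 2856.

Final answer: φ(4287) = 2856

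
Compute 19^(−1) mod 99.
19^(−1) ≡ 73 (mod 99)

Apply the extended Euclidean algorithm to (99, 19), tracking rows (r, s, t) with s·99 + t·19 = r. Each division r_prev = q·r_cur + r_new produces the new row as (previous row) − q·(current row):
  row A: (99, 1, 0)   [1·99 + 0·19 = 99]
  row B: (19, 0, 1)   [0·99 + 1·19 = 19]
  99 = 5·19 + 4   → row C = row A − 5·row B = (4, 1, −5)   [check: 1·99 − 5·19 = 4]
  19 = 4·4 + 3   → row D = row B − 4·row C = (3, −4, 21)   [check: −4·99 + 21·19 = 3]
  4 = 1·3 + 1   → row E = row C − 1·row D = (1, 5, −26)   [check: 5·99 − 26·19 = 1]
  3 = 3·1 + 0   → remainder 0, stop. gcd = 1 (last nonzero row E).
The gcd is 1, so 19 is invertible mod 99. The last nonzero row gives 5·99 − 26·19 = 1, so t = −26. So 19^(−1) ≡ −26 ≡ 73 (mod 99). Verify: 19 · 73 = 1387 ≡ 1 (mod 99). ✓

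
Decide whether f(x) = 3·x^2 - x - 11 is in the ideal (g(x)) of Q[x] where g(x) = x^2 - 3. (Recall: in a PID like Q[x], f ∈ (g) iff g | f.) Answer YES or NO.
NO

In Q[x] the ideal (g) consists of all multiples of g, so f ∈ (g) iff g | f, i.e. iff the remainder of f on division by g is 0. Divide f by g (g is monic, so eliminate the leading term of the running remainder at each step):
  leading term 3·x^2: subtract (3)·g(x) = 3·x^2 - 9, leaving -x - 2
The remainder r(x) = -x - 2 ≠ 0 (and deg r < deg g), so g ∤ f, i.e. f ∉ (g).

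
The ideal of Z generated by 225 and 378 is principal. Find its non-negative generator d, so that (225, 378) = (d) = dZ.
(225, 378) = (9); d = 9

In the PID Z, (a, b) is generated by gcd(a, b). Compute gcd(378, 225) with the extended Euclidean algorithm, tracking rows (r, s, t) with s·378 + t·225 = r:
  row A: (378, 1, 0)   [1·378 + 0·225 = 378]
  row B: (225, 0, 1)   [0·378 + 1·225 = 225]
  378 = 1·225 + 153   → row C = row A − 1·row B = (153, 1, −1)   [check: 1·378 − 1·225 = 153]
  225 = 1·153 + 72   → row D = row B − 1·row C = (72, −1, 2)   [check: −1·378 + 2·225 = 72]
  153 = 2·72 + 9   → row E = row C − 2·row D = (9, 3, −5)   [check: 3·378 − 5·225 = 9]
  72 = 8·9 + 0   → remainder 0, stop. gcd = 9 (last nonzero row E).
So gcd(225, 378) = 9, with Bézout identity 3·378 − 5·225 = 9. Containment (⊇): the Bézout identity exhibits 9 as an element of (225, 378), giving (9) ⊆ (225, 378). Containment (⊆): since 9 | 225 and 9 | 378 (225 = 9·25, 378 = 9·42), every Z-linear combination of 225 and 378 is divisible by 9, so (225, 378) ⊆ (9). Therefore (225, 378) = (9), d = 9.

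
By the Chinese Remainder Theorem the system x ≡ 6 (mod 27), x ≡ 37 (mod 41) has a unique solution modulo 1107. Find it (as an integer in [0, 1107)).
x ≡ 816 (mod 1107); the representative in [0, 1107) is 816

The moduli 27, 41 are pairwise coprime, so by the CRT there is a unique solution mod 27·41 = 1107.
Solve by successive substitution. Start with x ≡ 6 (mod 27).
  Combine with x ≡ 37 (mod 41): write x = 6 + 27·t and require 6 + 27·t ≡ 37 (mod 41), i.e. 27·t ≡ 37 − 6 ≡ 31 (mod 41). Since 27^(−1) ≡ 38 (mod 41), t ≡ 38·31 ≡ 30 (mod 41). So x ≡ 6 + 27·30 = 816 (mod 1107).
Unique solution in [0, 1107): x = 816.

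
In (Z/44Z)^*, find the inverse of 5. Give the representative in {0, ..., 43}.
5^(−1) ≡ 9 (mod 44)

Apply the extended Euclidean algorithm to (44, 5), tracking rows (r, s, t) with s·44 + t·5 = r. Each division r_prev = q·r_cur + r_new produces the new row as (previous row) − q·(current row):
  row A: (44, 1, 0)   [1·44 + 0·5 = 44]
  row B: (5, 0, 1)   [0·44 + 1·5 = 5]
  44 = 8·5 + 4   → row C = row A − 8·row B = (4, 1, −8)   [check: 1·44 − 8·5 = 4]
  5 = 1·4 + 1   → row D = row B − 1·row C = (1, −1, 9)   [check: −1·44 + 9·5 = 1]
  4 = 4·1 + 0   → remainder 0, stop. gcd = 1 (last nonzero row D).
The gcd is 1, so 5 is invertible mod 44. The last nonzero row gives −1·44 + 9·5 = 1, so t = 9. So 5^(−1) ≡ 9 (mod 44). Verify: 5 · 9 = 45 ≡ 1 (mod 44). ✓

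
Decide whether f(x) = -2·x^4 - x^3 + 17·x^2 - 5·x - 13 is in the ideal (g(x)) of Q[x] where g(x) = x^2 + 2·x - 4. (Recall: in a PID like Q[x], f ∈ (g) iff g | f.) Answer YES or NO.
In Q[x] the ideal (g) consists of all multiples of g, so f ∈ (g) iff g | f, i.e. iff the remainder of f on division by g is 0. Divide f by g (g is monic, so eliminate the leading term of the running remainder at each step):
  leading term -2·x^4: subtract (-2·x^2)·g(x) = -2·x^4 - 4·x^3 + 8·x^2, leaving 3·x^3 + 9·x^2 - 5·x - 13
  leading term 3·x^3: subtract (3·x)·g(x) = 3·x^3 + 6·x^2 - 12·x, leaving 3·x^2 + 7·x - 13
  leading term 3·x^2: subtract (3)·g(x) = 3·x^2 + 6·x - 12, leaving x - 1
The remainder r(x) = x - 1 ≠ 0 (and deg r < deg g), so g ∤ f, i.e. f ∉ (g).

Final answer: NO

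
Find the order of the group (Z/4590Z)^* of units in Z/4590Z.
|(Z/4590Z)^*| = 1152

(Z/4590Z)^* consists of the classes a with gcd(a, 4590) = 1, so its order is φ(4590). φ is multiplicative, with φ(p^e) = p^e − p^(e−1). Factorise 4590 = 2 · 3^3 · 5 · 17. Then
  φ(4590) = (2 − 1) · (3^3 − 3^2) · (5 − 1) · (17 − 1) = 1 · 18 · 4 · 16 = 1152.
Thus |(Z/4590Z)^*| = 1152.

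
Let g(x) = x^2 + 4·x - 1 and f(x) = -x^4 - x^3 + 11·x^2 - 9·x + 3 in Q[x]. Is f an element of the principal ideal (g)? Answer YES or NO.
In Q[x] the ideal (g) consists of all multiples of g, so f ∈ (g) iff g | f, i.e. iff the remainder of f on division by g is 0. Divide f by g (g is monic, so eliminate the leading term of the running remainder at each step):
  leading term -x^4: subtract (-x^2)·g(x) = -x^4 - 4·x^3 + x^2, leaving 3·x^3 + 10·x^2 - 9·x + 3
  leading term 3·x^3: subtract (3·x)·g(x) = 3·x^3 + 12·x^2 - 3·x, leaving -2·x^2 - 6·x + 3
  leading term -2·x^2: subtract (-2)·g(x) = -2·x^2 - 8·x + 2, leaving 2·x + 1
The remainder r(x) = 2·x + 1 ≠ 0 (and deg r < deg g), so g ∤ f, i.e. f ∉ (g).

Final answer: NO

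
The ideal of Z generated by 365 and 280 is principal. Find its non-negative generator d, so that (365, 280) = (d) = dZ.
(365, 280) = (5); d = 5

In the PID Z, (a, b) is generated by gcd(a, b). Compute gcd(365, 280) with the extended Euclidean algorithm, tracking rows (r, s, t) with s·365 + t·280 = r:
  row A: (365, 1, 0)   [1·365 + 0·280 = 365]
  row B: (280, 0, 1)   [0·365 + 1·280 = 280]
  365 = 1·280 + 85   → row C = row A − 1·row B = (85, 1, −1)   [check: 1·365 − 1·280 = 85]
  280 = 3·85 + 25   → row D = row B − 3·row C = (25, −3, 4)   [check: −3·365 + 4·280 = 25]
  85 = 3·25 + 10   → row E = row C − 3·row D = (10, 10, −13)   [check: 10·365 − 13·280 = 10]
  25 = 2·10 + 5   → row F = row D − 2·row E = (5, −23, 30)   [check: −23·365 + 30·280 = 5]
  10 = 2·5 + 0   → remainder 0, stop. gcd = 5 (last nonzero row F).
So gcd(365, 280) = 5, with Bézout identity −23·365 + 30·280 = 5. Containment (⊇): the Bézout identity exhibits 5 as an element of (365, 280), giving (5) ⊆ (365, 280). Containment (⊆): since 5 | 365 and 5 | 280 (365 = 5·73, 280 = 5·56), every Z-linear combination of 365 and 280 is divisible by 5, so (365, 280) ⊆ (5). Therefore (365, 280) = (5), d = 5.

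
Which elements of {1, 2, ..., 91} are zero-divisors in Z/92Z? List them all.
An element a ∈ Z/92Z (with a ≠ 0) is a zero-divisor iff gcd(a, 92) > 1 (because a is a unit precisely when gcd(a, n) = 1, and in Z/nZ every nonzero, non-unit element is a zero-divisor). Scan a = 1, ..., 91 and keep those with gcd(a, 92) > 1:
  gcd(2, 92) = 2, gcd(4, 92) = 4, gcd(6, 92) = 2, gcd(8, 92) = 4, gcd(10, 92) = 2, gcd(12, 92) = 4, gcd(14, 92) = 2, gcd(16, 92) = 4, gcd(18, 92) = 2, gcd(20, 92) = 4, gcd(22, 92) = 2, gcd(23, 92) = 23, gcd(24, 92) = 4, gcd(26, 92) = 2, gcd(28, 92) = 4, gcd(30, 92) = 2, gcd(32, 92) = 4, gcd(34, 92) = 2, gcd(36, 92) = 4, gcd(38, 92) = 2, gcd(40, 92) = 4, gcd(42, 92) = 2, gcd(44, 92) = 4, gcd(46, 92) = 46, gcd(48, 92) = 4, gcd(50, 92) = 2, gcd(52, 92) = 4, gcd(54, 92) = 2, gcd(56, 92) = 4, gcd(58, 92) = 2, gcd(60, 92) = 4, gcd(62, 92) = 2, gcd(64, 92) = 4, gcd(66, 92) = 2, gcd(68, 92) = 4, gcd(69, 92) = 23, gcd(70, 92) = 2, gcd(72, 92) = 4, gcd(74, 92) = 2, gcd(76, 92) = 4, gcd(78, 92) = 2, gcd(80, 92) = 4, gcd(82, 92) = 2, gcd(84, 92) = 4, gcd(86, 92) = 2, gcd(88, 92) = 4, gcd(90, 92) = 2.
All other a ∈ {1, ..., 91} have gcd(a, 92) = 1 and are units. So the nonzero zero-divisors are exactly the 47 values of a appearing in this scan.

Final answer: nonzero zero-divisors of Z/92Z = {2, 4, 6, 8, 10, 12, 14, 16, 18, 20, 22, 23, 24, 26, 28, 30, 32, 34, 36, 38, 40, 42, 44, 46, 48, 50, 52, 54, 56, 58, 60, 62, 64, 66, 68, 69, 70, 72, 74, 76, 78, 80, 82, 84, 86, 88, 90}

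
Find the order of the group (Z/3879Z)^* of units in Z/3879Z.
|(Z/3879Z)^*| = 2580

(Z/3879Z)^* consists of the classes a with gcd(a, 3879) = 1, so its order is φ(3879). φ is multiplicative, with φ(p^e) = p^e − p^(e−1). Factorise 3879 = 3^2 · 431. Then
  φ(3879) = (3^2 − 3^1) · (431 − 1) = 6 · 430 = 2580.
Thus |(Z/3879Z)^*| = 2580.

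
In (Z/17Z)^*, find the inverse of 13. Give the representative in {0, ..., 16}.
Apply the extended Euclidean algorithm to (17, 13), tracking rows (r, s, t) with s·17 + t·13 = r. Each division r_prev = q·r_cur + r_new produces the new row as (previous row) − q·(current row):
  row A: (17, 1, 0)   [1·17 + 0·13 = 17]
  row B: (13, 0, 1)   [0·17 + 1·13 = 13]
  17 = 1·13 + 4   → row C = row A − 1·row B = (4, 1, −1)   [check: 1·17 − 1·13 = 4]
  13 = 3·4 + 1   → row D = row B − 3·row C = (1, −3, 4)   [check: −3·17 + 4·13 = 1]
  4 = 4·1 + 0   → remainder 0, stop. gcd = 1 (last nonzero row D).
The gcd is 1, so 13 is invertible mod 17. The last nonzero row gives −3·17 + 4·13 = 1, so t = 4. So 13^(−1) ≡ 4 (mod 17). Verify: 13 · 4 = 52 ≡ 1 (mod 17). ✓

Final answer: 13^(−1) ≡ 4 (mod 17)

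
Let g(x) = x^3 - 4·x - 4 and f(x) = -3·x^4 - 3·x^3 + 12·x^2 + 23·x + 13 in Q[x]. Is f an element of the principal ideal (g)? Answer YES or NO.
NO

In Q[x] the ideal (g) consists of all multiples of g, so f ∈ (g) iff g | f, i.e. iff the remainder of f on division by g is 0. Divide f by g (g is monic, so eliminate the leading term of the running remainder at each step):
  leading term -3·x^4: subtract (-3·x)·g(x) = -3·x^4 + 12·x^2 + 12·x, leaving -3·x^3 + 11·x + 13
  leading term -3·x^3: subtract (-3)·g(x) = -3·x^3 + 12·x + 12, leaving 1 - x
The remainder r(x) = 1 - x ≠ 0 (and deg r < deg g), so g ∤ f, i.e. f ∉ (g).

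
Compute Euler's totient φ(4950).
φ(4950) = 1200

φ is multiplicative, with φ(p^e) = p^e − p^(e−1). Factorise 4950 = 2 · 3^2 · 5^2 · 11. Then
  φ(4950) = (2 − 1) · (3^2 − 3^1) · (5^2 − 5^1) · (11 − 1) = 1 · 6 · 20 · 10 = 1200.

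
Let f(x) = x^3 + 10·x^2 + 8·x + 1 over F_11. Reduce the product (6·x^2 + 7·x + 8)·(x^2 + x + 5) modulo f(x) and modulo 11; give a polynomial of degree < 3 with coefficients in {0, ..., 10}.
Multiply as integer polynomials: a · b = 6·x^4 + 13·x^3 + 45·x^2 + 43·x + 40. Reducing coefficients mod 11: a · b ≡ 6·x^4 + 2·x^3 + x^2 + 10·x + 7. Now divide by f(x) = x^3 + 10·x^2 + 8·x + 1 in F_11[x], eliminating the leading term at each step:
  leading term 6·x^4: subtract (6·x)·f(x) = 6·x^4 + 5·x^3 + 4·x^2 + 6·x, leaving 8·x^3 + 8·x^2 + 4·x + 7 (coefficients mod 11)
  leading term 8·x^3: subtract (8)·f(x) = 8·x^3 + 3·x^2 + 9·x + 8, leaving 5·x^2 + 6·x + 10 (coefficients mod 11)
The degree is now < 3, so this is the remainder. Hence a · b ≡ 5·x^2 + 6·x + 10 in F_11[x]/(f).

Final answer: a · b ≡ 5·x^2 + 6·x + 10 (mod f(x))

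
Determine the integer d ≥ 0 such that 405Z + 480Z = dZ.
In the PID Z, (a, b) is generated by gcd(a, b). Compute gcd(480, 405) with the extended Euclidean algorithm, tracking rows (r, s, t) with s·480 + t·405 = r:
  row A: (480, 1, 0)   [1·480 + 0·405 = 480]
  row B: (405, 0, 1)   [0·480 + 1·405 = 405]
  480 = 1·405 + 75   → row C = row A − 1·row B = (75, 1, −1)   [check: 1·480 − 1·405 = 75]
  405 = 5·75 + 30   → row D = row B − 5·row C = (30, −5, 6)   [check: −5·480 + 6·405 = 30]
  75 = 2·30 + 15   → row E = row C − 2·row D = (15, 11, −13)   [check: 11·480 − 13·405 = 15]
  30 = 2·15 + 0   → remainder 0, stop. gcd = 15 (last nonzero row E).
So gcd(405, 480) = 15, with Bézout identity 11·480 − 13·405 = 15. Containment (⊇): the Bézout identity exhibits 15 as an element of (405, 480), giving (15) ⊆ (405, 480). Containment (⊆): since 15 | 405 and 15 | 480 (405 = 15·27, 480 = 15·32), every Z-linear combination of 405 and 480 is divisible by 15, so (405, 480) ⊆ (15). Therefore (405, 480) = (15), d = 15.

Final answer: (405, 480) = (15); d = 15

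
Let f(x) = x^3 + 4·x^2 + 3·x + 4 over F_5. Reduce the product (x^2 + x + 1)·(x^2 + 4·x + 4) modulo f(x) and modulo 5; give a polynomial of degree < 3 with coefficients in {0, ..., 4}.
a · b ≡ 2·x^2 + x (mod f(x))

Multiply as integer polynomials: a · b = x^4 + 5·x^3 + 9·x^2 + 8·x + 4. Reducing coefficients mod 5: a · b ≡ x^4 + 4·x^2 + 3·x + 4. Now divide by f(x) = x^3 + 4·x^2 + 3·x + 4 in F_5[x], eliminating the leading term at each step:
  leading term x^4: subtract (x)·f(x) = x^4 + 4·x^3 + 3·x^2 + 4·x, leaving x^3 + x^2 + 4·x + 4 (coefficients mod 5)
  leading term x^3: subtract (1)·f(x) = x^3 + 4·x^2 + 3·x + 4, leaving 2·x^2 + x (coefficients mod 5)
The degree is now < 3, so this is the remainder. Hence a · b ≡ 2·x^2 + x in F_5[x]/(f).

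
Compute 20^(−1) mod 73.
Apply the extended Euclidean algorithm to (73, 20), tracking rows (r, s, t) with s·73 + t·20 = r. Each division r_prev = q·r_cur + r_new produces the new row as (previous row) − q·(current row):
  row A: (73, 1, 0)   [1·73 + 0·20 = 73]
  row B: (20, 0, 1)   [0·73 + 1·20 = 20]
  73 = 3·20 + 13   → row C = row A − 3·row B = (13, 1, −3)   [check: 1·73 − 3·20 = 13]
  20 = 1·13 + 7   → row D = row B − 1·row C = (7, −1, 4)   [check: −1·73 + 4·20 = 7]
  13 = 1·7 + 6   → row E = row C − 1·row D = (6, 2, −7)   [check: 2·73 − 7·20 = 6]
  7 = 1·6 + 1   → row F = row D − 1·row E = (1, −3, 11)   [check: −3·73 + 11·20 = 1]
  6 = 6·1 + 0   → remainder 0, stop. gcd = 1 (last nonzero row F).
The gcd is 1, so 20 is invertible mod 73. The last nonzero row gives −3·73 + 11·20 = 1, so t = 11. So 20^(−1) ≡ 11 (mod 73). Verify: 20 · 11 = 220 ≡ 1 (mod 73). ✓

Final answer: 20^(−1) ≡ 11 (mod 73)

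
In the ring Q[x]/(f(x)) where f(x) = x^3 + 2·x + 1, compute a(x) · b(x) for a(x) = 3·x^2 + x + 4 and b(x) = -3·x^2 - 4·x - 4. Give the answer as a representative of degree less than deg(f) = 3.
a · b ≡ -10·x^2 + 19·x - 1 (mod f(x))

First multiply in Q[x] without reducing: a · b = -9·x^4 - 15·x^3 - 28·x^2 - 20·x - 16. Now divide by f(x) = x^3 + 2·x + 1, eliminating the leading term at each step:
  leading term -9·x^4: subtract (-9·x)·f(x) = -9·x^4 - 18·x^2 - 9·x, leaving -15·x^3 - 10·x^2 - 11·x - 16
  leading term -15·x^3: subtract (-15)·f(x) = -15·x^3 - 30·x - 15, leaving -10·x^2 + 19·x - 1
The degree is now < 3, so this is the remainder. Hence a · b ≡ -10·x^2 + 19·x - 1 in Q[x]/(f).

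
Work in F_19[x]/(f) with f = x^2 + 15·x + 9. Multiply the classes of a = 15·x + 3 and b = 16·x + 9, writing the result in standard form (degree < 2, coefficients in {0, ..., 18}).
Multiply as integer polynomials: a · b = 240·x^2 + 183·x + 27. Reducing coefficients mod 19: a · b ≡ 12·x^2 + 12·x + 8. Now divide by f(x) = x^2 + 15·x + 9 in F_19[x], eliminating the leading term at each step:
  leading term 12·x^2: subtract (12)·f(x) = 12·x^2 + 9·x + 13, leaving 3·x + 14 (coefficients mod 19)
The degree is now < 2, so this is the remainder. Hence a · b ≡ 3·x + 14 in F_19[x]/(f).

Final answer: a · b ≡ 3·x + 14 (mod f(x))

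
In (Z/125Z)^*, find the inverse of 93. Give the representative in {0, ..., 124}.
Apply the extended Euclidean algorithm to (125, 93), tracking rows (r, s, t) with s·125 + t·93 = r. Each division r_prev = q·r_cur + r_new produces the new row as (previous row) − q·(current row):
  row A: (125, 1, 0)   [1·125 + 0·93 = 125]
  row B: (93, 0, 1)   [0·125 + 1·93 = 93]
  125 = 1·93 + 32   → row C = row A − 1·row B = (32, 1, −1)   [check: 1·125 − 1·93 = 32]
  93 = 2·32 + 29   → row D = row B − 2·row C = (29, −2, 3)   [check: −2·125 + 3·93 = 29]
  32 = 1·29 + 3   → row E = row C − 1·row D = (3, 3, −4)   [check: 3·125 − 4·93 = 3]
  29 = 9·3 + 2   → row F = row D − 9·row E = (2, −29, 39)   [check: −29·125 + 39·93 = 2]
  3 = 1·2 + 1   → row G = row E − 1·row F = (1, 32, −43)   [check: 32·125 − 43·93 = 1]
  2 = 2·1 + 0   → remainder 0, stop. gcd = 1 (last nonzero row G).
The gcd is 1, so 93 is invertible mod 125. The last nonzero row gives 32·125 − 43·93 = 1, so t = −43. So 93^(−1) ≡ −43 ≡ 82 (mod 125). Verify: 93 · 82 = 7626 ≡ 1 (mod 125). ✓

Final answer: 93^(−1) ≡ 82 (mod 125)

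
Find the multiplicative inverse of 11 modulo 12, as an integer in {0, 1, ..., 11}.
Apply the extended Euclidean algorithm to (12, 11), tracking rows (r, s, t) with s·12 + t·11 = r. Each division r_prev = q·r_cur + r_new produces the new row as (previous row) − q·(current row):
  row A: (12, 1, 0)   [1·12 + 0·11 = 12]
  row B: (11, 0, 1)   [0·12 + 1·11 = 11]
  12 = 1·11 + 1   → row C = row A − 1·row B = (1, 1, −1)   [check: 1·12 − 1·11 = 1]
  11 = 11·1 + 0   → remainder 0, stop. gcd = 1 (last nonzero row C).
The gcd is 1, so 11 is invertible mod 12. The last nonzero row gives 1·12 − 1·11 = 1, so t = −1. So 11^(−1) ≡ −1 ≡ 11 (mod 12). Verify: 11 · 11 = 121 ≡ 1 (mod 12). ✓

Final answer: 11^(−1) ≡ 11 (mod 12)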